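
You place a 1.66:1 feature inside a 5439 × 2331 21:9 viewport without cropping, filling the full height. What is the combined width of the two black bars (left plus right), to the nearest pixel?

1570 px

Content width = 2331 × 1.660 ≈ 3869.46 px.
Leftover width: 5439 − 3869.46 = 1569.54 px.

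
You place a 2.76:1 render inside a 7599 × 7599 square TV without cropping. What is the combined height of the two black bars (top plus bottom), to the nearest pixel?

4846 px

2.76:1 (2.760) > square (1.000), so the render fills the width.
That makes the image 2753.26 px tall (7599 / 2.760).
7599 − 2753.26 = 4845.74 px of bars.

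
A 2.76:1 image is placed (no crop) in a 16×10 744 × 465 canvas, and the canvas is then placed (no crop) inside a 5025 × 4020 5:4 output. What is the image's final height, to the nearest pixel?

1821 px

Inside the 744×465 canvas the image is width-limited at 744.00 × 269.57.
The 16×10 canvas is width-limited in 5025×4020, giving 5025.00 × 3140.62; scale factor 6.7540.
Applying the same ×6.7540: 269.57 → 1820.65.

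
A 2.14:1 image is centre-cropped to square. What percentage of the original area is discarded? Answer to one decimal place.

The height stays; only width is cut (since square is narrower than 2.14:1).
(1.000)/(2.140) ≈ 0.467 of the area survives, leaving 53.27% discarded.

53.3%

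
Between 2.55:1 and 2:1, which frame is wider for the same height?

2.55 and 2; 2.55 > 2.

2.55:1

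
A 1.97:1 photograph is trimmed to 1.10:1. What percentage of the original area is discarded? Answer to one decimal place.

44.2%

1.10:1 is narrower than 1.97:1, so the crop keeps the full height and trims the width.
Area ratio = (1.100)/(1.970) = 55.84%; the remaining 44.16% is cropped out.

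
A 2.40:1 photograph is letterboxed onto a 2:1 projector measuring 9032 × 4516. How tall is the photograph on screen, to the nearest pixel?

3763 px

Since 2.400 > 2.000, the photograph is width-limited.
That makes the image 3763.33 px tall (9032 / 2.400).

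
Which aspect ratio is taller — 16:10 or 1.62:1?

16:10

16:10 = 1.6 and 1.62; 1.62 > 1.6. The smaller width-to-height ratio is the taller frame.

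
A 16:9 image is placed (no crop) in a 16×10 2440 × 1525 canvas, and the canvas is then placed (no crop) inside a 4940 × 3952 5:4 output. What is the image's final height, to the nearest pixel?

First fit — 16:9 into 2440×1525 spans the width: 2440.00 × 1372.50.
Second fit — the 16×10 canvas into 4940×3952 spans the width: 4940.00 × 3087.50 (×2.0246 from 2440×1525).
Applying the same ×2.0246: 1372.50 → 2778.75.

2779 px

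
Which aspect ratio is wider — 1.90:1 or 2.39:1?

1.9 and 2.39; 2.39 > 1.9.

2.39:1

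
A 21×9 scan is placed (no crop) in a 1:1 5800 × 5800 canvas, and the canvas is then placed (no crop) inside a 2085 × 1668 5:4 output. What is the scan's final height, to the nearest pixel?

715 px

Inside the 5800×5800 canvas the scan is width-limited at 5800.00 × 2485.71.
Second fit — the 1:1 canvas into 2085×1668 spans the height: 1668.00 × 1668.00 (×0.2876 from 5800×5800).
Applying the same ×0.2876: 2485.71 → 714.86.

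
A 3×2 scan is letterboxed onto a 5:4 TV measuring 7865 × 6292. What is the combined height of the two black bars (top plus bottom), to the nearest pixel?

1049 px

3×2 (1.500) > 5:4 (1.250), so the scan fills the width.
That makes the image 5243.33 px tall (7865 × 2/3).
Leftover height: 6292 − 5243.33 = 1048.67 px.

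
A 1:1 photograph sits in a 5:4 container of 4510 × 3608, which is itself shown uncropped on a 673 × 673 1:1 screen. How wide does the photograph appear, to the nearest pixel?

Inside the 4510×3608 canvas the photograph is height-limited at 3608.00 × 3608.00.
The 5:4 canvas is width-limited in 673×673, giving 673.00 × 538.40; scale factor 0.1492.
So the photograph's width is 3608.00 × 0.1492 ≈ 538.40.

538 px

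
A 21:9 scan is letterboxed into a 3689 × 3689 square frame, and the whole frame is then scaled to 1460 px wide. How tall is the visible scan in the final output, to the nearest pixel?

Fitted into 3689×3689, the scan spans the width; its height is 3689 × 9/21 ≈ 1581.00 px.
Resizing to 1460 px wide multiplies everything by 0.3958: 1581.00 → 625.71 px.

626 px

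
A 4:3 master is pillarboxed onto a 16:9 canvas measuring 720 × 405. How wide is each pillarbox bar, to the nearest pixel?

90 px

4:3 (1.333) < 16:9 (1.778), so the master fills the height.
Content width = 405 × 4/3 ≈ 540.00 px.
Leftover width: 720 − 540.00 = 180.00 px → 90.00 each side.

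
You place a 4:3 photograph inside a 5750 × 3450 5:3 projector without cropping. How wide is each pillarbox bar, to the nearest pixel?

575 px

4:3 (1.333) < 5:3 (1.667), so the photograph fills the height.
The photograph is 3450 × 4/3 ≈ 4600.00 px wide.
Black = 5750 − 4600.00 = 1150.00 px, or 575.00 per bar.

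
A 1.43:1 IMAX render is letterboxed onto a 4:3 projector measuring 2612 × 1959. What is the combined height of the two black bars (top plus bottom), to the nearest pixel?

1.43:1 IMAX (1.430) > 4:3 (1.333), so the render fills the width.
That makes the image 1826.57 px tall (2612 / 1.430).
Leftover height: 1959 − 1826.57 = 132.43 px.

132 px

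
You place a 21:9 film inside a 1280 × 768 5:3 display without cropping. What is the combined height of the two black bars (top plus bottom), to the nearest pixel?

Since 2.333 > 1.667, the film is width-limited.
That makes the image 548.57 px tall (1280 × 9/21).
768 − 548.57 = 219.43 px of bars.

219 px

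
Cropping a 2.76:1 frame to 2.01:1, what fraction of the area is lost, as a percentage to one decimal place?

Going from 2.76:1 to 2.01:1 means cutting width while keeping height.
Fraction kept = (2.010)/(2.760) ≈ 72.83%, so 27.17% is lost.

27.2%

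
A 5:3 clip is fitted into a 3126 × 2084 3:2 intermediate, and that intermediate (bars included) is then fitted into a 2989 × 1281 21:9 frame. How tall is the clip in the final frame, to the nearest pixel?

1153 px

5:3 in 3126×2084: fills the width, so the clip is 3126.00 × 1875.60.
Second fit — the 3:2 canvas into 2989×1281 spans the height: 1921.50 × 1281.00 (×0.6147 from 3126×2084).
The clip scales with it: height 1875.60 × 0.6147 ≈ 1152.90.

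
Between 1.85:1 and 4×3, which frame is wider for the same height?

1.85 and 4×3 = 1.333; 1.85 > 1.333.

1.85:1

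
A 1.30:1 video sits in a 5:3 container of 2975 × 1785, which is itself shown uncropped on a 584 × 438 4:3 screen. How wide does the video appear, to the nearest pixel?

1.30:1 in 2975×1785: fills the height, so the video is 2320.50 × 1785.00.
5:3 in 584×438: fills the width, so the intermediate becomes 584.00 × 350.40 — a scale of ×0.1963.
The video scales with it: width 2320.50 × 0.1963 ≈ 455.52.

456 px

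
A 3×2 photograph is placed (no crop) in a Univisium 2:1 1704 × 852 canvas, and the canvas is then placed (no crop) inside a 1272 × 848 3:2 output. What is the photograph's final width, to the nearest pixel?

954 px

First fit — 3×2 into 1704×852 spans the height: 1278.00 × 852.00.
Univisium 2:1 in 1272×848: fills the width, so the intermediate becomes 1272.00 × 636.00 — a scale of ×0.7465.
Applying the same ×0.7465: 1278.00 → 954.00.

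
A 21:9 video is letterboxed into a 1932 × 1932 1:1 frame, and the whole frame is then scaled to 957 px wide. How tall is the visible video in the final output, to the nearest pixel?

At 1932×1932 the video is width-limited, so height = 1932 × 9/21 ≈ 828.00 px.
The frame scales by 957/1932 = 0.4953; 828.00 × 0.4953 ≈ 410.14 px.

410 px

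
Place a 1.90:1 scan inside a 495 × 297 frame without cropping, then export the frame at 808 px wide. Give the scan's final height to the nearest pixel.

At 495×297 the scan is width-limited, so height = 495 / 1.900 ≈ 260.53 px.
Resizing to 808 px wide multiplies everything by 1.6323: 260.53 → 425.26 px.

425 px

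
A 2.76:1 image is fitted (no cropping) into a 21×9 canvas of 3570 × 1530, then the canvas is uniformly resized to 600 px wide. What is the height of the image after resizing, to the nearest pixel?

In the 3570×1530 frame the image fills the width: height = 3570 / 2.760 ≈ 1293.48 px.
Scaling 3570 → 600 is ×0.1681, so the height becomes 1293.48 × 0.1681 ≈ 217.39 px.

217 px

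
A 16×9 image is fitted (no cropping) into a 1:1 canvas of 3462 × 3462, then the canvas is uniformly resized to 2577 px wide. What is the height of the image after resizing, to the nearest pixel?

Fitted into 3462×3462, the image spans the width; its height is 3462 × 9/16 ≈ 1947.38 px.
Scaling 3462 → 2577 is ×0.7444, so the height becomes 1947.38 × 0.7444 ≈ 1449.56 px.

1450 px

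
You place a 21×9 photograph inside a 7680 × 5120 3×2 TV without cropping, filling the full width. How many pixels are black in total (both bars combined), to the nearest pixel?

14043429 pixels

The photograph is 7680 × 9/21 ≈ 3291.4286 px tall.
Leftover height: 5120 − 3291.4286 = 1828.5714 px.
Bar area = 1828.5714 × 7680 ≈ 14043429 px.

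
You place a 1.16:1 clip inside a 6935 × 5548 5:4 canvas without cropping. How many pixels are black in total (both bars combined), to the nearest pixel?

1.16:1 is narrower than 5:4, so it spans the full height.
The clip is 5548 × 1.160 ≈ 6435.6800 px wide.
6935 − 6435.6800 = 499.3200 px of bars.
Across the 5548-px span: 499.3200 × 5548 ≈ 2770227 px.

2770227 pixels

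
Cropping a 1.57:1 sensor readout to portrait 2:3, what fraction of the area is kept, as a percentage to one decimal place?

Going from 1.57:1 to portrait 2:3 means cutting width while keeping height.
Fraction kept = (0.667)/(1.570) ≈ 42.46%.

42.5%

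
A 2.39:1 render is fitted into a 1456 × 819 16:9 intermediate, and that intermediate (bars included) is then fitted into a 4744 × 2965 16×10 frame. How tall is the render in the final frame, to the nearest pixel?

1985 px

First fit — 2.39:1 into 1456×819 spans the width: 1456.00 × 609.21.
Second fit — the 16:9 canvas into 4744×2965 spans the width: 4744.00 × 2668.50 (×3.2582 from 1456×819).
The render scales with it: height 609.21 × 3.2582 ≈ 1984.94.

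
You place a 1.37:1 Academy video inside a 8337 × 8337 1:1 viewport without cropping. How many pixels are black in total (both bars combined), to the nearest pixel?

1.37:1 Academy (1.370) > 1:1 (1.000), so the video fills the width.
Content height = 8337 / 1.370 ≈ 6085.4015 px.
8337 − 6085.4015 = 2251.5985 px of bars.
That's 2251.5985 × 8337 ≈ 18771577 black pixels.

18771577 pixels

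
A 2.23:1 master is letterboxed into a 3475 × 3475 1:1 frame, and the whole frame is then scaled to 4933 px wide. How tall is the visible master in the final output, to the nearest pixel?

2212 px

At 3475×3475 the master is width-limited, so height = 3475 / 2.230 ≈ 1558.30 px.
Scaling 3475 → 4933 is ×1.4196, so the height becomes 1558.30 × 1.4196 ≈ 2212.11 px.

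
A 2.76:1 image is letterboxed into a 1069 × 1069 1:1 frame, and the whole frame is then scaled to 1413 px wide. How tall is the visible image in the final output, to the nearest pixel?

512 px

In the 1069×1069 frame the image fills the width: height = 1069 / 2.760 ≈ 387.32 px.
The frame scales by 1413/1069 = 1.3218; 387.32 × 1.3218 ≈ 511.96 px.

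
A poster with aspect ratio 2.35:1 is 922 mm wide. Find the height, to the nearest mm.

392 mm

At 2.35:1, 922 / 2.350 ≈ 392.34.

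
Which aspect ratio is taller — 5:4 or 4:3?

5:4 = 1.25 and 4:3 = 1.333; 1.333 > 1.25. The smaller width-to-height ratio is the taller frame.

5:4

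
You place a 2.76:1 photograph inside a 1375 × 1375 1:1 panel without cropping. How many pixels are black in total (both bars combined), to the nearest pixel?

1205616 pixels

2.76:1 is wider than 1:1, so it spans the full width.
The photograph is 1375 / 2.760 ≈ 498.1884 px tall.
Black = 1375 − 498.1884 = 876.8116 px.
Bar area = 876.8116 × 1375 ≈ 1205616 px.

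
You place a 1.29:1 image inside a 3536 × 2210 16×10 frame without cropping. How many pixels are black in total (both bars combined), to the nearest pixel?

1514071 pixels

1.29:1 is narrower than 16×10, so it spans the full height.
Content width = 2210 × 1.290 ≈ 2850.9000 px.
Leftover width: 3536 − 2850.9000 = 685.1000 px.
Across the 2210-px span: 685.1000 × 2210 ≈ 1514071 px.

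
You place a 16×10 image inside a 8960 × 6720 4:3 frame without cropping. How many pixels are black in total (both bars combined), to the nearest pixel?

10035200 pixels

16×10 (1.600) > 4:3 (1.333), so the image fills the width.
Content height = 8960 × 10/16 ≈ 5600.0000 px.
Black = 6720 − 5600.0000 = 1120.0000 px.
Bar area = 1120.0000 × 8960 ≈ 10035200 px.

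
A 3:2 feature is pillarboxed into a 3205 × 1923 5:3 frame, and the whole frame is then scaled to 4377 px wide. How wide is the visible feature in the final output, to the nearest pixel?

At 3205×1923 the feature is height-limited, so width = 1923 × 3/2 ≈ 2884.50 px.
Scaling 3205 → 4377 is ×1.3657, so the width becomes 2884.50 × 1.3657 ≈ 3939.30 px.

3939 px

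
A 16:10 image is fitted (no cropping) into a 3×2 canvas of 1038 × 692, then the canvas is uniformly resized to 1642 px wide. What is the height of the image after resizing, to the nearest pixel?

Fitted into 1038×692, the image spans the width; its height is 1038 × 10/16 ≈ 648.75 px.
Scaling 1038 → 1642 is ×1.5819, so the height becomes 648.75 × 1.5819 ≈ 1026.25 px.

1026 px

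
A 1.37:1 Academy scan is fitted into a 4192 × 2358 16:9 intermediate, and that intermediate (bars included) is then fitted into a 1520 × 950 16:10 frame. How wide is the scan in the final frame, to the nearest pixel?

1171 px

1.37:1 Academy in 4192×2358: fills the height, so the scan is 3230.46 × 2358.00.
16:9 in 1520×950: fills the width, so the intermediate becomes 1520.00 × 855.00 — a scale of ×0.3626.
So the scan's width is 3230.46 × 0.3626 ≈ 1171.35.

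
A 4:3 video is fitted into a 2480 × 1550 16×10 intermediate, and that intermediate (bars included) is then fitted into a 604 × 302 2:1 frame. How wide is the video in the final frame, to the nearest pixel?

Inside the 2480×1550 canvas the video is height-limited at 2066.67 × 1550.00.
The 16×10 canvas is height-limited in 604×302, giving 483.20 × 302.00; scale factor 0.1948.
So the video's width is 2066.67 × 0.1948 ≈ 402.67.

403 px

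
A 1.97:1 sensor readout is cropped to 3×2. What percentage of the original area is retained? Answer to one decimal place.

76.1%

The height stays; only width is cut (since 3×2 is narrower than 1.97:1).
Fraction kept = (1.500)/(1.970) ≈ 76.14%.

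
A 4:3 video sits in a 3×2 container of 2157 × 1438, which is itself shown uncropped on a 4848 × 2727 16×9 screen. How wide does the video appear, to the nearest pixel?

3636 px

Inside the 2157×1438 canvas the video is height-limited at 1917.33 × 1438.00.
The 3×2 canvas is height-limited in 4848×2727, giving 4090.50 × 2727.00; scale factor 1.8964.
The video scales with it: width 1917.33 × 1.8964 ≈ 3636.00.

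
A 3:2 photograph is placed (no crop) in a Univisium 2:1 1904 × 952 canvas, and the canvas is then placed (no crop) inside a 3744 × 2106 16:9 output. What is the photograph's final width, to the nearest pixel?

3:2 in 1904×952: fills the height, so the photograph is 1428.00 × 952.00.
The Univisium 2:1 canvas is width-limited in 3744×2106, giving 3744.00 × 1872.00; scale factor 1.9664.
So the photograph's width is 1428.00 × 1.9664 ≈ 2808.00.

2808 px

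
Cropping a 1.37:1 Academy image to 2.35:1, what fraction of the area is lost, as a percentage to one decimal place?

41.7%

The width stays; only height is cut (since 2.35:1 is wider than 1.37:1 Academy).
Area ratio = (1.370)/(2.350) = 58.30%; the remaining 41.70% is cropped out.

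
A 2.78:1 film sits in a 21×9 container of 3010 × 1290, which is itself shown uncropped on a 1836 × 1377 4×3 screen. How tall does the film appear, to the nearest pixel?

Inside the 3010×1290 canvas the film is width-limited at 3010.00 × 1082.73.
Second fit — the 21×9 canvas into 1836×1377 spans the width: 1836.00 × 786.86 (×0.6100 from 3010×1290).
Applying the same ×0.6100: 1082.73 → 660.43.

660 px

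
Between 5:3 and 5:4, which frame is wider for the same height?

5:3 = 1.667 and 5:4 = 1.25; 1.667 > 1.25.

5:3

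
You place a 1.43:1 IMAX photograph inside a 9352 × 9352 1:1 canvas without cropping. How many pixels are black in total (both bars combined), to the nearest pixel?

1.43:1 IMAX is wider than 1:1, so it spans the full width.
The photograph is 9352 / 1.430 ≈ 6539.8601 px tall.
Leftover height: 9352 − 6539.8601 = 2812.1399 px.
Bar area = 2812.1399 × 9352 ≈ 26299132 px.

26299132 pixels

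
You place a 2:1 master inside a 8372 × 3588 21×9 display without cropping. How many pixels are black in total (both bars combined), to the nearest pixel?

2:1 (2.000) < 21×9 (2.333), so the master fills the height.
The master is 3588 × 2/1 ≈ 7176.0000 px wide.
Leftover width: 8372 − 7176.0000 = 1196.0000 px.
Bar area = 1196.0000 × 3588 ≈ 4291248 px.

4291248 pixels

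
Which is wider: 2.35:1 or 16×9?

2.35:1

2.35 and 16×9 = 1.778; 2.35 > 1.778.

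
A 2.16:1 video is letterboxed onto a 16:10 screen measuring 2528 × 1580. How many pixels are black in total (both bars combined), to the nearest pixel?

2.16:1 is wider than 16:10, so it spans the full width.
The video is 2528 / 2.160 ≈ 1170.3704 px tall.
Leftover height: 1580 − 1170.3704 = 409.6296 px.
Bar area = 409.6296 × 2528 ≈ 1035544 px.

1035544 pixels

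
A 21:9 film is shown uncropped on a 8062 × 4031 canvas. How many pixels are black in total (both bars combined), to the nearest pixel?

4642560 pixels

Since 2.333 > 2.000, the film is width-limited.
That makes the image 3455.1429 px tall (8062 × 9/21).
4031 − 3455.1429 = 575.8571 px of bars.
That's 575.8571 × 8062 ≈ 4642560 black pixels.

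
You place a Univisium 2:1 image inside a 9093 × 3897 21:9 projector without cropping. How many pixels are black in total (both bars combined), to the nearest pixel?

Univisium 2:1 is narrower than 21:9, so it spans the full height.
That makes the image 7794.0000 px wide (3897 × 2/1).
Black = 9093 − 7794.0000 = 1299.0000 px.
Bar area = 1299.0000 × 3897 ≈ 5062203 px.

5062203 pixels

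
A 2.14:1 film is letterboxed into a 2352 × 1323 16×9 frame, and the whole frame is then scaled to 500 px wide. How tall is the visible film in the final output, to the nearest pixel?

At 2352×1323 the film is width-limited, so height = 2352 / 2.140 ≈ 1099.07 px.
The frame scales by 500/2352 = 0.2126; 1099.07 × 0.2126 ≈ 233.64 px.

234 px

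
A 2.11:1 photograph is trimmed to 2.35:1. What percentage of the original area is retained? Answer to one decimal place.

89.8%

The width stays; only height is cut (since 2.35:1 is wider than 2.11:1).
(2.110)/(2.350) ≈ 0.898 of the area survives.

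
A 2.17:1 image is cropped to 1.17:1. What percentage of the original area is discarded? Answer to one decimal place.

Going from 2.17:1 to 1.17:1 means cutting width while keeping height.
Fraction kept = (1.170)/(2.170) ≈ 53.92%, so 46.08% is lost.

46.1%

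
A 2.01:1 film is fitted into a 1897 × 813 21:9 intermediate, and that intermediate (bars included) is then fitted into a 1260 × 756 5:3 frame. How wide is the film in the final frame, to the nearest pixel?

2.01:1 in 1897×813: fills the height, so the film is 1634.13 × 813.00.
Second fit — the 21:9 canvas into 1260×756 spans the width: 1260.00 × 540.00 (×0.6642 from 1897×813).
Applying the same ×0.6642: 1634.13 → 1085.40.

1085 px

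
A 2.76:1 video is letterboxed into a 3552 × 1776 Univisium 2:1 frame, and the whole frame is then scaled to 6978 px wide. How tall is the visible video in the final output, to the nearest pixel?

2528 px

Fitted into 3552×1776, the video spans the width; its height is 3552 / 2.760 ≈ 1286.96 px.
The frame scales by 6978/3552 = 1.9645; 1286.96 × 1.9645 ≈ 2528.26 px.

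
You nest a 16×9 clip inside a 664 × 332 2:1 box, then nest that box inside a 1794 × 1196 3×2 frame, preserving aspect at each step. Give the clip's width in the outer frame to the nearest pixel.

1595 px

First fit — 16×9 into 664×332 spans the height: 590.22 × 332.00.
Second fit — the 2:1 canvas into 1794×1196 spans the width: 1794.00 × 897.00 (×2.7018 from 664×332).
So the clip's width is 590.22 × 2.7018 ≈ 1594.67.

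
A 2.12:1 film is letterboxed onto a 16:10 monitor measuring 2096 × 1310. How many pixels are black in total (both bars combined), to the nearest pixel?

2.12:1 (2.120) > 16:10 (1.600), so the film fills the width.
The film is 2096 / 2.120 ≈ 988.6792 px tall.
Leftover height: 1310 − 988.6792 = 321.3208 px.
That's 321.3208 × 2096 ≈ 673488 black pixels.

673488 pixels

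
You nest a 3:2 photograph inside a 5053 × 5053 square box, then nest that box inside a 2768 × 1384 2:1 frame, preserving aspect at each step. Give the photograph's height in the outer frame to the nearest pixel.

923 px

First fit — 3:2 into 5053×5053 spans the width: 5053.00 × 3368.67.
square in 2768×1384: fills the height, so the intermediate becomes 1384.00 × 1384.00 — a scale of ×0.2739.
The photograph scales with it: height 3368.67 × 0.2739 ≈ 922.67.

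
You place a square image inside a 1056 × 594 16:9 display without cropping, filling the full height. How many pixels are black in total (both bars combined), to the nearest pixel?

Content width = 594 × 1/1 ≈ 594.0000 px.
Black = 1056 − 594.0000 = 462.0000 px.
That's 462.0000 × 594 ≈ 274428 black pixels.

274428 pixels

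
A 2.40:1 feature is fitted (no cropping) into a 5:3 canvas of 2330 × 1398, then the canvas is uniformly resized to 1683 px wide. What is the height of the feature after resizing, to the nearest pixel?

701 px

In the 2330×1398 frame the feature fills the width: height = 2330 / 2.400 ≈ 970.83 px.
Resizing to 1683 px wide multiplies everything by 0.7223: 970.83 → 701.25 px.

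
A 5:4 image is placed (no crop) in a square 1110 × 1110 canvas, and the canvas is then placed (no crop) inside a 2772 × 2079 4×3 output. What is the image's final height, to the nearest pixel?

1663 px

First fit — 5:4 into 1110×1110 spans the width: 1110.00 × 888.00.
Second fit — the square canvas into 2772×2079 spans the height: 2079.00 × 2079.00 (×1.8730 from 1110×1110).
So the image's height is 888.00 × 1.8730 ≈ 1663.20.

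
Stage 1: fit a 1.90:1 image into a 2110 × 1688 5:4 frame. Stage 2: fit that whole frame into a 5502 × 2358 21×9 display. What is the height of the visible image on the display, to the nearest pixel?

1551 px

First fit — 1.90:1 into 2110×1688 spans the width: 2110.00 × 1110.53.
5:4 in 5502×2358: fills the height, so the intermediate becomes 2947.50 × 2358.00 — a scale of ×1.3969.
So the image's height is 1110.53 × 1.3969 ≈ 1551.32.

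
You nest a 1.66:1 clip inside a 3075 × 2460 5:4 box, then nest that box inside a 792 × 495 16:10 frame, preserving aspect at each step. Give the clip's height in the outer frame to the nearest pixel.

1.66:1 in 3075×2460: fills the width, so the clip is 3075.00 × 1852.41.
Second fit — the 5:4 canvas into 792×495 spans the height: 618.75 × 495.00 (×0.2012 from 3075×2460).
The clip scales with it: height 1852.41 × 0.2012 ≈ 372.74.

373 px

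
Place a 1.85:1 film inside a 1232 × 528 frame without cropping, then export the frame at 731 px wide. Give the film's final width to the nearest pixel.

580 px

In the 1232×528 frame the film fills the height: width = 528 × 1.850 ≈ 976.80 px.
The frame scales by 731/1232 = 0.5933; 976.80 × 0.5933 ≈ 579.58 px.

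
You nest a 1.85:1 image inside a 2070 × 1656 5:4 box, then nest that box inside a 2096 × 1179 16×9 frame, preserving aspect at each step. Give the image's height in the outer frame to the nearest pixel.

797 px

First fit — 1.85:1 into 2070×1656 spans the width: 2070.00 × 1118.92.
Second fit — the 5:4 canvas into 2096×1179 spans the height: 1473.75 × 1179.00 (×0.7120 from 2070×1656).
So the image's height is 1118.92 × 0.7120 ≈ 796.62.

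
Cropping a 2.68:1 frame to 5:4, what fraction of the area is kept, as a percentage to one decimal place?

5:4 is narrower than 2.68:1, so the crop keeps the full height and trims the width.
Area ratio = (1.250)/(2.680) = 46.64% retained.

46.6%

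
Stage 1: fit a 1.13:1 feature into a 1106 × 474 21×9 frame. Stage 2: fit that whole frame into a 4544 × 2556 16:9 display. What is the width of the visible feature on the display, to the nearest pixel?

1.13:1 in 1106×474: fills the height, so the feature is 535.62 × 474.00.
Second fit — the 21×9 canvas into 4544×2556 spans the width: 4544.00 × 1947.43 (×4.1085 from 1106×474).
So the feature's width is 535.62 × 4.1085 ≈ 2200.59.

2201 px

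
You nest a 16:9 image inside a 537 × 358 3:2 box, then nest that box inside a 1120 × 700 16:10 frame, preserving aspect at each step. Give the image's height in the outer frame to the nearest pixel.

First fit — 16:9 into 537×358 spans the width: 537.00 × 302.06.
Second fit — the 3:2 canvas into 1120×700 spans the height: 1050.00 × 700.00 (×1.9553 from 537×358).
So the image's height is 302.06 × 1.9553 ≈ 590.62.

591 px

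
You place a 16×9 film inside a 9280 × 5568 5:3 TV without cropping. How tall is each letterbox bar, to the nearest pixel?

16×9 (1.778) > 5:3 (1.667), so the film fills the width.
That makes the image 5220.00 px tall (9280 × 9/16).
5568 − 5220.00 = 348.00 px of bars (174.00 each).

174 px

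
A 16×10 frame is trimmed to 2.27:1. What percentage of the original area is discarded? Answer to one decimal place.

The width stays; only height is cut (since 2.27:1 is wider than 16×10).
Fraction kept = (1.600)/(2.270) ≈ 70.48%, so 29.52% is lost.

29.5%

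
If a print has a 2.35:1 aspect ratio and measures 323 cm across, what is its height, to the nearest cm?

Height = 323 / 2.350 = 137.45.

137 cm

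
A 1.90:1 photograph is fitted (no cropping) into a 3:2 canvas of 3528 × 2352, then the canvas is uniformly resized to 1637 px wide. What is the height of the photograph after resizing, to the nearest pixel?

862 px

In the 3528×2352 frame the photograph fills the width: height = 3528 / 1.900 ≈ 1856.84 px.
The frame scales by 1637/3528 = 0.4640; 1856.84 × 0.4640 ≈ 861.58 px.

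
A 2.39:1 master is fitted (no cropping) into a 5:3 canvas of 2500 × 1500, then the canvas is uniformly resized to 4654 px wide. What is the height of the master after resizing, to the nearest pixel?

Fitted into 2500×1500, the master spans the width; its height is 2500 / 2.390 ≈ 1046.03 px.
Scaling 2500 → 4654 is ×1.8616, so the height becomes 1046.03 × 1.8616 ≈ 1947.28 px.

1947 px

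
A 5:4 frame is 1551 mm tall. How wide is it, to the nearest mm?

1939 mm

At 5:4, 1551 / 4 × 5 ≈ 1938.75.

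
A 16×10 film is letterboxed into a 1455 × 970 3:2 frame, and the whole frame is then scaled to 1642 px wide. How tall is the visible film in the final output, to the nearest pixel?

1026 px

Fitted into 1455×970, the film spans the width; its height is 1455 × 10/16 ≈ 909.38 px.
Resizing to 1642 px wide multiplies everything by 1.1285: 909.38 → 1026.25 px.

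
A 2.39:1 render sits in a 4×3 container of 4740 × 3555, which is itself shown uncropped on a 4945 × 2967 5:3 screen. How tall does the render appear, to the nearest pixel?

2.39:1 in 4740×3555: fills the width, so the render is 4740.00 × 1983.26.
4×3 in 4945×2967: fills the height, so the intermediate becomes 3956.00 × 2967.00 — a scale of ×0.8346.
So the render's height is 1983.26 × 0.8346 ≈ 1655.23.

1655 px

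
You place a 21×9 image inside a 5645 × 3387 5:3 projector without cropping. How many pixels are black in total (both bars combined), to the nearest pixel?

5462747 pixels

21×9 is wider than 5:3, so it spans the full width.
That makes the image 2419.2857 px tall (5645 × 9/21).
Black = 3387 − 2419.2857 = 967.7143 px.
That's 967.7143 × 5645 ≈ 5462747 black pixels.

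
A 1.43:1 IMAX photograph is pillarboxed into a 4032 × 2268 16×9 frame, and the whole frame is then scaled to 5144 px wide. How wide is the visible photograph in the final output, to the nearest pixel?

Fitted into 4032×2268, the photograph spans the height; its width is 2268 × 1.430 ≈ 3243.24 px.
Scaling 4032 → 5144 is ×1.2758, so the width becomes 3243.24 × 1.2758 ≈ 4137.70 px.

4138 px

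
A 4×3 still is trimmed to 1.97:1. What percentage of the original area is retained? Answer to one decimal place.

The width stays; only height is cut (since 1.97:1 is wider than 4×3).
Area ratio = (1.333)/(1.970) = 67.68% retained.

67.7%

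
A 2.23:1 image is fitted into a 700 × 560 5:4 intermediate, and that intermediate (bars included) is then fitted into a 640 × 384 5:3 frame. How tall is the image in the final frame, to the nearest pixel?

2.23:1 in 700×560: fills the width, so the image is 700.00 × 313.90.
5:4 in 640×384: fills the height, so the intermediate becomes 480.00 × 384.00 — a scale of ×0.6857.
The image scales with it: height 313.90 × 0.6857 ≈ 215.25.

215 px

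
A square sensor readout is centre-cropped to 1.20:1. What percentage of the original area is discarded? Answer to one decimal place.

Going from square to 1.20:1 means cutting height while keeping width.
Area ratio = (1.000)/(1.200) = 83.33%; the remaining 16.67% is cropped out.

16.7%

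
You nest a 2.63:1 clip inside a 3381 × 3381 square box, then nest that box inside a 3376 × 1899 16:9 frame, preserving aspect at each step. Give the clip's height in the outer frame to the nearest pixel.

2.63:1 in 3381×3381: fills the width, so the clip is 3381.00 × 1285.55.
Second fit — the square canvas into 3376×1899 spans the height: 1899.00 × 1899.00 (×0.5617 from 3381×3381).
Applying the same ×0.5617: 1285.55 → 722.05.

722 px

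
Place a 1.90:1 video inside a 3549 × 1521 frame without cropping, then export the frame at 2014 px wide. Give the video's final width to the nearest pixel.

At 3549×1521 the video is height-limited, so width = 1521 × 1.900 ≈ 2889.90 px.
Resizing to 2014 px wide multiplies everything by 0.5675: 2889.90 → 1639.97 px.

1640 px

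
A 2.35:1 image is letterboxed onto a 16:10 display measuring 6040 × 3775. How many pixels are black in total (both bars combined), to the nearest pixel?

2.35:1 is wider than 16:10, so it spans the full width.
That makes the image 2570.2128 px tall (6040 / 2.350).
Leftover height: 3775 − 2570.2128 = 1204.7872 px.
That's 1204.7872 × 6040 ≈ 7276915 black pixels.

7276915 pixels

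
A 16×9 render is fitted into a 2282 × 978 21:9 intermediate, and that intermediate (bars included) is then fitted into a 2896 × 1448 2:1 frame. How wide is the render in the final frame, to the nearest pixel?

Inside the 2282×978 canvas the render is height-limited at 1738.67 × 978.00.
Second fit — the 21:9 canvas into 2896×1448 spans the width: 2896.00 × 1241.14 (×1.2691 from 2282×978).
So the render's width is 1738.67 × 1.2691 ≈ 2206.48.

2206 px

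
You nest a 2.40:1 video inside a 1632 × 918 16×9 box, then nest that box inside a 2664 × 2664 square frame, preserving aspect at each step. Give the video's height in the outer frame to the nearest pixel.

1110 px

First fit — 2.40:1 into 1632×918 spans the width: 1632.00 × 680.00.
The 16×9 canvas is width-limited in 2664×2664, giving 2664.00 × 1498.50; scale factor 1.6324.
Applying the same ×1.6324: 680.00 → 1110.00.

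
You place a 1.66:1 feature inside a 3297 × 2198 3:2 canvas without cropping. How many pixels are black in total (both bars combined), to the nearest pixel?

698487 pixels

Since 1.660 > 1.500, the feature is width-limited.
That makes the image 1986.1446 px tall (3297 / 1.660).
2198 − 1986.1446 = 211.8554 px of bars.
That's 211.8554 × 3297 ≈ 698487 black pixels.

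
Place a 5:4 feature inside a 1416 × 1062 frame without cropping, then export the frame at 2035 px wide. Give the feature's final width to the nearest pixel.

Fitted into 1416×1062, the feature spans the height; its width is 1062 × 5/4 ≈ 1327.50 px.
Resizing to 2035 px wide multiplies everything by 1.4371: 1327.50 → 1907.81 px.

1908 px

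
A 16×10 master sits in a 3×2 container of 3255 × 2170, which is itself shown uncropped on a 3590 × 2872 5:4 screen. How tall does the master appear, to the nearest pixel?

2244 px

Inside the 3255×2170 canvas the master is width-limited at 3255.00 × 2034.38.
Second fit — the 3×2 canvas into 3590×2872 spans the width: 3590.00 × 2393.33 (×1.1029 from 3255×2170).
Applying the same ×1.1029: 2034.38 → 2243.75.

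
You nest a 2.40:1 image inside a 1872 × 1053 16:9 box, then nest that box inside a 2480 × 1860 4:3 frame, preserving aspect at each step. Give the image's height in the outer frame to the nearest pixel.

1033 px

First fit — 2.40:1 into 1872×1053 spans the width: 1872.00 × 780.00.
Second fit — the 16:9 canvas into 2480×1860 spans the width: 2480.00 × 1395.00 (×1.3248 from 1872×1053).
So the image's height is 780.00 × 1.3248 ≈ 1033.33.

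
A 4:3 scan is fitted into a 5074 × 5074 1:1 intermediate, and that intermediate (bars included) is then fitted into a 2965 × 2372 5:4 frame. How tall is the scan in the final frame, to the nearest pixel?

1779 px

First fit — 4:3 into 5074×5074 spans the width: 5074.00 × 3805.50.
1:1 in 2965×2372: fills the height, so the intermediate becomes 2372.00 × 2372.00 — a scale of ×0.4675.
Applying the same ×0.4675: 3805.50 → 1779.00.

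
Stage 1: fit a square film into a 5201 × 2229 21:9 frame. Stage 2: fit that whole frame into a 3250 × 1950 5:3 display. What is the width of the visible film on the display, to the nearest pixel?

First fit — square into 5201×2229 spans the height: 2229.00 × 2229.00.
21:9 in 3250×1950: fills the width, so the intermediate becomes 3250.00 × 1392.86 — a scale of ×0.6249.
The film scales with it: width 2229.00 × 0.6249 ≈ 1392.86.

1393 px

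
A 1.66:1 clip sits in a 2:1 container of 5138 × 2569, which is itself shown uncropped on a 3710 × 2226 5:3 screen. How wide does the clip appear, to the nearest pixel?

First fit — 1.66:1 into 5138×2569 spans the height: 4264.54 × 2569.00.
2:1 in 3710×2226: fills the width, so the intermediate becomes 3710.00 × 1855.00 — a scale of ×0.7221.
So the clip's width is 4264.54 × 0.7221 ≈ 3079.30.

3079 px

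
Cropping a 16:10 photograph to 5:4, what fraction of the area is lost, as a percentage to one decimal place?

Going from 16:10 to 5:4 means cutting width while keeping height.
(1.250)/(1.600) ≈ 0.781 of the area survives, leaving 21.88% discarded.

21.9%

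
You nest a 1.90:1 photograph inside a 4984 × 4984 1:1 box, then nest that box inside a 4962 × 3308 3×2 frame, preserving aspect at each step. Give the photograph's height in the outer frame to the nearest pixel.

Inside the 4984×4984 canvas the photograph is width-limited at 4984.00 × 2623.16.
1:1 in 4962×3308: fills the height, so the intermediate becomes 3308.00 × 3308.00 — a scale of ×0.6637.
So the photograph's height is 2623.16 × 0.6637 ≈ 1741.05.

1741 px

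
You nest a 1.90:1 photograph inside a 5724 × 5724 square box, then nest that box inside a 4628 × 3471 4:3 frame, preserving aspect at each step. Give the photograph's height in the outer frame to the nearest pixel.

1827 px

First fit — 1.90:1 into 5724×5724 spans the width: 5724.00 × 3012.63.
Second fit — the square canvas into 4628×3471 spans the height: 3471.00 × 3471.00 (×0.6064 from 5724×5724).
Applying the same ×0.6064: 3012.63 → 1826.84.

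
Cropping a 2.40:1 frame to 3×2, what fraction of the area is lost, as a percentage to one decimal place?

3×2 is narrower than 2.40:1, so the crop keeps the full height and trims the width.
Fraction kept = (1.500)/(2.400) ≈ 62.50%, so 37.50% is lost.

37.5%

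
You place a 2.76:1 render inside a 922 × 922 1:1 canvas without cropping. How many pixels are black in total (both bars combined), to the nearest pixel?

542083 pixels

2.76:1 is wider than 1:1, so it spans the full width.
The render is 922 / 2.760 ≈ 334.0580 px tall.
Leftover height: 922 − 334.0580 = 587.9420 px.
Bar area = 587.9420 × 922 ≈ 542083 px.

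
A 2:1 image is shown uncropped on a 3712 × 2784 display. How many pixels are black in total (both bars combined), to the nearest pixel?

3444736 pixels

2:1 (2.000) > 4:3 (1.333), so the image fills the width.
The image is 3712 × 1/2 ≈ 1856.0000 px tall.
Black = 2784 − 1856.0000 = 928.0000 px.
Across the 3712-px span: 928.0000 × 3712 ≈ 3444736 px.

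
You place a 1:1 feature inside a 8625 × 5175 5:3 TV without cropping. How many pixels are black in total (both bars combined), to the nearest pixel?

Since 1.000 < 1.667, the feature is height-limited.
Content width = 5175 × 1/1 ≈ 5175.0000 px.
Black = 8625 − 5175.0000 = 3450.0000 px.
That's 3450.0000 × 5175 ≈ 17853750 black pixels.

17853750 pixels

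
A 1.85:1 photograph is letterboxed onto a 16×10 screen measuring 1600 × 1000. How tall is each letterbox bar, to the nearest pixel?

1.85:1 is wider than 16×10, so it spans the full width.
That makes the image 864.86 px tall (1600 / 1.850).
1000 − 864.86 = 135.14 px of bars (67.57 each).

68 px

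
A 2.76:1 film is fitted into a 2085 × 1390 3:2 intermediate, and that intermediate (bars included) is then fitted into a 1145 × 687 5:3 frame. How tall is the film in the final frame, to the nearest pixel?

373 px

Inside the 2085×1390 canvas the film is width-limited at 2085.00 × 755.43.
3:2 in 1145×687: fills the height, so the intermediate becomes 1030.50 × 687.00 — a scale of ×0.4942.
Applying the same ×0.4942: 755.43 → 373.37.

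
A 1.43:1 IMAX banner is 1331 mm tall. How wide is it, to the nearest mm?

1331 × 1.430 = 1903.33.

1903 mm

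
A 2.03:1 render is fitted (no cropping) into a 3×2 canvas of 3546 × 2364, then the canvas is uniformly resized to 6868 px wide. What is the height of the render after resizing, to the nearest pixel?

At 3546×2364 the render is width-limited, so height = 3546 / 2.030 ≈ 1746.80 px.
Resizing to 6868 px wide multiplies everything by 1.9368: 1746.80 → 3383.25 px.

3383 px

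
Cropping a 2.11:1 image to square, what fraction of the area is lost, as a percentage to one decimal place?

The height stays; only width is cut (since square is narrower than 2.11:1).
Area ratio = (1.000)/(2.110) = 47.39%; the remaining 52.61% is cropped out.

52.6%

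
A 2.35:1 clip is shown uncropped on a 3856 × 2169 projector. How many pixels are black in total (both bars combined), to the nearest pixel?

2036542 pixels

2.35:1 is wider than 16×9, so it spans the full width.
The clip is 3856 / 2.350 ≈ 1640.8511 px tall.
Black = 2169 − 1640.8511 = 528.1489 px.
Across the 3856-px span: 528.1489 × 3856 ≈ 2036542 px.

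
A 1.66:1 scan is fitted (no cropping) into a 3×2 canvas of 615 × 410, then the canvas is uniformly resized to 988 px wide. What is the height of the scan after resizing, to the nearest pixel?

Fitted into 615×410, the scan spans the width; its height is 615 / 1.660 ≈ 370.48 px.
Scaling 615 → 988 is ×1.6065, so the height becomes 370.48 × 1.6065 ≈ 595.18 px.

595 px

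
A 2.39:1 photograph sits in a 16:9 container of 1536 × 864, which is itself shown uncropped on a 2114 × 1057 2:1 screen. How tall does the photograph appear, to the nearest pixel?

Inside the 1536×864 canvas the photograph is width-limited at 1536.00 × 642.68.
Second fit — the 16:9 canvas into 2114×1057 spans the height: 1879.11 × 1057.00 (×1.2234 from 1536×864).
The photograph scales with it: height 642.68 × 1.2234 ≈ 786.24.

786 px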